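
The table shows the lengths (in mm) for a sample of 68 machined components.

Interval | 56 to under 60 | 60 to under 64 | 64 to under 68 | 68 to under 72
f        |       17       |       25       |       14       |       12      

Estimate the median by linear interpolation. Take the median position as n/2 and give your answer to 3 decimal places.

Cumulative frequencies: 17, 42, 56, 68
n = 68; position = n/2 = 34.
This falls in the class 60 to under 64: L = 60, F = 17, f = 25, h = 4.
Median ≈ 60 + ((34 − 17) / 25) × 4 = 62.7200

62.720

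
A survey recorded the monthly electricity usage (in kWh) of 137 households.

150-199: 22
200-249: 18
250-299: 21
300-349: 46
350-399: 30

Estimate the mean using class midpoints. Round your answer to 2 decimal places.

290.56

Midpoints: 174.5, 224.5, 274.5, 324.5, 374.5
Σfm = 22×174.5 + 18×224.5 + 21×274.5 + 46×324.5 + 30×374.5 = 39806.5
n = Σf = 137
Mean = 39806.5 / 137 = 290.5584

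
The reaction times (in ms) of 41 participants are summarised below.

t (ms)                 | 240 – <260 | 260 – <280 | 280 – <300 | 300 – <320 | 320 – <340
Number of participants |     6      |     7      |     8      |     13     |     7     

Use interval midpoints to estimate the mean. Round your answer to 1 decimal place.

Midpoints: 250, 270, 290, 310, 330
Σfm = 6×250 + 7×270 + 8×290 + 13×310 + 7×330 = 12050
n = Σf = 41
Mean = 12050 / 41 = 293.9024

293.9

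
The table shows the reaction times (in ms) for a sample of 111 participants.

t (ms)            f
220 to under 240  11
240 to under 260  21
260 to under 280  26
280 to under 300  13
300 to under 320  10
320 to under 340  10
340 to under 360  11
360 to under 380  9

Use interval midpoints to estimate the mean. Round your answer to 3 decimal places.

289.640

Midpoints: 230, 250, 270, 290, 310, 330, 350, 370
Σfm = 11×230 + 21×250 + 26×270 + 13×290 + 10×310 + 10×330 + 11×350 + 9×370 = 32150
n = Σf = 111
Mean = 32150 / 111 = 289.6396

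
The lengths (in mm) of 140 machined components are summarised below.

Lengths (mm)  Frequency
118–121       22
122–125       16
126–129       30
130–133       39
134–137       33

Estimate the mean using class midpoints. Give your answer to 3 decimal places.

Midpoints: 119.5, 123.5, 127.5, 131.5, 135.5
Σfm = 22×119.5 + 16×123.5 + 30×127.5 + 39×131.5 + 33×135.5 = 18030
n = Σf = 140
Mean = 18030 / 140 = 128.7857

128.786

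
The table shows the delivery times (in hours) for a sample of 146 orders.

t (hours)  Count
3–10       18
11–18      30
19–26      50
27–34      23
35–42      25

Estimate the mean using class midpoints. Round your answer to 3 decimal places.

22.884

Midpoints: 6.5, 14.5, 22.5, 30.5, 38.5
Σfm = 18×6.5 + 30×14.5 + 50×22.5 + 23×30.5 + 25×38.5 = 3341
n = Σf = 146
Mean = 3341 / 146 = 22.8836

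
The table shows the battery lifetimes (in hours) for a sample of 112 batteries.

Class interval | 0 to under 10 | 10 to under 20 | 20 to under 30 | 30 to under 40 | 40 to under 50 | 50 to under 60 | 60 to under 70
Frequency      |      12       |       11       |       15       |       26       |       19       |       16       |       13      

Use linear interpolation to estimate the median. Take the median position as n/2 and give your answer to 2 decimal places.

36.92

Cumulative frequencies: 12, 23, 38, 64, 83, 99, 112
n = 112; position = n/2 = 56.
This falls in the class 30 to under 40: L = 30, F = 38, f = 26, h = 10.
Median ≈ 30 + ((56 − 38) / 26) × 10 = 36.9231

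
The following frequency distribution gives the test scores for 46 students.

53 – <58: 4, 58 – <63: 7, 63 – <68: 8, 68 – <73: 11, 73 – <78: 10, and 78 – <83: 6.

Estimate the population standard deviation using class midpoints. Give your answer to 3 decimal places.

Midpoints: 55.5, 60.5, 65.5, 70.5, 75.5, 80.5
n = 46, Σfm = 3183, mean = 69.1957
Σfm² = 222821.5
Σf(m − x̄)² = Σfm² − (Σfm)²/n = 222821.5 − 3183²/46 = 2571.7391
Population variance = 2571.7391 / 46 = 55.9074
Standard deviation = √55.9074 = 7.4771

7.477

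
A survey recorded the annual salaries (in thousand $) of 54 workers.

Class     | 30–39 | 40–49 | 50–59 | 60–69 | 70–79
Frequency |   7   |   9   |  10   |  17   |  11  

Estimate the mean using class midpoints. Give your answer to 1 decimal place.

Midpoints: 34.5, 44.5, 54.5, 64.5, 74.5
Σfm = 7×34.5 + 9×44.5 + 10×54.5 + 17×64.5 + 11×74.5 = 3103
n = Σf = 54
Mean = 3103 / 54 = 57.4630

57.5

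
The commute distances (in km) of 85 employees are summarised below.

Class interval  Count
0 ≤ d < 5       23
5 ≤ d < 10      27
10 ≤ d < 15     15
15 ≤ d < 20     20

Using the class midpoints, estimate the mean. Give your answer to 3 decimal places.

Midpoints: 2.5, 7.5, 12.5, 17.5
Σfm = 23×2.5 + 27×7.5 + 15×12.5 + 20×17.5 = 797.5
n = Σf = 85
Mean = 797.5 / 85 = 9.3824

9.382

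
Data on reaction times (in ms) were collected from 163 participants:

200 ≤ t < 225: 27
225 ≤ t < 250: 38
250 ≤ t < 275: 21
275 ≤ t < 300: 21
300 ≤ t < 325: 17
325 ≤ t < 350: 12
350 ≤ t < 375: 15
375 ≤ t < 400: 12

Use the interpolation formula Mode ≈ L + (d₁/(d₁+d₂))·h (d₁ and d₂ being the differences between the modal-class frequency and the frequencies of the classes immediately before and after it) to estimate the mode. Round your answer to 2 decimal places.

Modal class: 225 ≤ t < 250 (highest frequency 38).
d₁ = 38 − 27 = 11, d₂ = 38 − 21 = 17
Mode ≈ 225 + (11/(11+17)) × 25 = 225 + 9.8214 = 234.8214

234.82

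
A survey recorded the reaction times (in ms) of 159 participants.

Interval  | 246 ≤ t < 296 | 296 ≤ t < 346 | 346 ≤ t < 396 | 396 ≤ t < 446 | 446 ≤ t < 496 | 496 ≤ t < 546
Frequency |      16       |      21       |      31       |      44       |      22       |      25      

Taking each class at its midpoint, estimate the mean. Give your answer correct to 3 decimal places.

405.591

Midpoints: 271, 321, 371, 421, 471, 521
Σfm = 16×271 + 21×321 + 31×371 + 44×421 + 22×471 + 25×521 = 64489
n = Σf = 159
Mean = 64489 / 159 = 405.5912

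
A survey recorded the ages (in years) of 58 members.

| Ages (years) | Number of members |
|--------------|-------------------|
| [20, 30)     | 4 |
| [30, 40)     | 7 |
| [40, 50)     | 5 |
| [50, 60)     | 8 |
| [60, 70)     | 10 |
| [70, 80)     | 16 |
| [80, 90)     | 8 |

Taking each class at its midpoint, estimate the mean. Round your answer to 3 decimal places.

Midpoints: 25, 35, 45, 55, 65, 75, 85
Σfm = 4×25 + 7×35 + 5×45 + 8×55 + 10×65 + 16×75 + 8×85 = 3540
n = Σf = 58
Mean = 3540 / 58 = 61.0345

61.034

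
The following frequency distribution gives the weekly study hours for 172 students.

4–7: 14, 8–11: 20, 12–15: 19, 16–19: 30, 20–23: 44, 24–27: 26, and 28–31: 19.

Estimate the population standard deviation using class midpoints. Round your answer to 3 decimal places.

7.010

Midpoints: 5.5, 9.5, 13.5, 17.5, 21.5, 25.5, 29.5
n = 172, Σfm = 3218, mean = 18.7093
Σfm² = 68659
Σf(m − x̄)² = Σfm² − (Σfm)²/n = 68659 − 3218²/172 = 8452.4651
Population variance = 8452.4651 / 172 = 49.1422
Standard deviation = √49.1422 = 7.0102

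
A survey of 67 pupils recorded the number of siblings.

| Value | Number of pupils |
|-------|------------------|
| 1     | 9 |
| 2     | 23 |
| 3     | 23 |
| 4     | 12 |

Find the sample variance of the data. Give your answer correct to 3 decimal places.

0.886

Values: 1, 2, 3, 4
n = 67, Σfx = 172, mean = 2.5672
Σfx² = 500
Σf(x − x̄)² = Σfx² − (Σfx)²/n = 500 − 172²/67 = 58.4478
Sample variance = 58.4478 / 66 = 0.8856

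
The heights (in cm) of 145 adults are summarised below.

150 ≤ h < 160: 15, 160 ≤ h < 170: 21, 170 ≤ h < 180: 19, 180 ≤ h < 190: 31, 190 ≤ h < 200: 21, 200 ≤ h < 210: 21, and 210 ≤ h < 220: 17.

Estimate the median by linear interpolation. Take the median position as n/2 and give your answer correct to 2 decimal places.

185.65

Cumulative frequencies: 15, 36, 55, 86, 107, 128, 145
n = 145; position = n/2 = 72.5.
This falls in the class 180 ≤ h < 190: L = 180, F = 55, f = 31, h = 10.
Median ≈ 180 + ((72.5 − 55) / 31) × 10 = 185.6452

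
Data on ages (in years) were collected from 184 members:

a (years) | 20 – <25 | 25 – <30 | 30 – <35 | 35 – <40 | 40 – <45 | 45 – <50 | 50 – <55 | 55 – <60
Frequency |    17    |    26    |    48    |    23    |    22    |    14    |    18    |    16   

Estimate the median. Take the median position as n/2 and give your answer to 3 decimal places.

35.217

Cumulative frequencies: 17, 43, 91, 114, 136, 150, 168, 184
n = 184; position = n/2 = 92.
This falls in the class 35 – <40: L = 35, F = 91, f = 23, h = 5.
Median ≈ 35 + ((92 − 91) / 23) × 5 = 35.2174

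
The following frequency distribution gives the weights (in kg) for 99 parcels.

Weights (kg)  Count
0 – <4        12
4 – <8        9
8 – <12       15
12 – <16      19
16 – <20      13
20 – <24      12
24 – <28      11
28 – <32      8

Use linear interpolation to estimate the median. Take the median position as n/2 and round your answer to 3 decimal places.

Cumulative frequencies: 12, 21, 36, 55, 68, 80, 91, 99
n = 99; position = n/2 = 49.5.
This falls in the class 12 – <16: L = 12, F = 36, f = 19, h = 4.
Median ≈ 12 + ((49.5 − 36) / 19) × 4 = 14.8421

14.842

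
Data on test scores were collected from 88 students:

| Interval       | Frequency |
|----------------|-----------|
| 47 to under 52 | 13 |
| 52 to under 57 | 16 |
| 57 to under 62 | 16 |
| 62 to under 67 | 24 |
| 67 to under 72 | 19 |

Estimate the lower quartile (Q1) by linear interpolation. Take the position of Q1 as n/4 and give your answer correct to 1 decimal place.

54.8

Cumulative frequencies: 13, 29, 45, 69, 88
n = 88; position = n/4 = 22.
This falls in the class 52 to under 57: L = 52, F = 13, f = 16, h = 5.
Lower quartile ≈ 52 + ((22 − 13) / 16) × 5 = 54.8125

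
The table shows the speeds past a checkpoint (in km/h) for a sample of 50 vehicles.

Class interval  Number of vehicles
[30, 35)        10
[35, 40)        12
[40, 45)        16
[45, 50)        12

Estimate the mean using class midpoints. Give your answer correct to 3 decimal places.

40.500

Midpoints: 32.5, 37.5, 42.5, 47.5
Σfm = 10×32.5 + 12×37.5 + 16×42.5 + 12×47.5 = 2025
n = Σf = 50
Mean = 2025 / 50 = 40.5000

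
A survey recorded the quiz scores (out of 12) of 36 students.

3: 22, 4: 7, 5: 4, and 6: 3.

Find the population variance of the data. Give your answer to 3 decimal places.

Values: 3, 4, 5, 6
n = 36, Σfx = 132, mean = 3.6667
Σfx² = 518
Σf(x − x̄)² = Σfx² − (Σfx)²/n = 518 − 132²/36 = 34.0000
Population variance = 34.0000 / 36 = 0.9444

0.944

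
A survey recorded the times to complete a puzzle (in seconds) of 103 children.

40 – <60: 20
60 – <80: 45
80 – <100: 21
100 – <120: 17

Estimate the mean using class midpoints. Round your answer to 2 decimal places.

Midpoints: 50, 70, 90, 110
Σfm = 20×50 + 45×70 + 21×90 + 17×110 = 7910
n = Σf = 103
Mean = 7910 / 103 = 76.7961

76.80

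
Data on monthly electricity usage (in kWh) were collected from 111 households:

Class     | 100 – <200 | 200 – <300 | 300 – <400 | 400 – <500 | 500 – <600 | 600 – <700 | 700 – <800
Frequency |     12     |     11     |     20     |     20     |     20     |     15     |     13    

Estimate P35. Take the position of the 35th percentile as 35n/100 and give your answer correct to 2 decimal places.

Cumulative frequencies: 12, 23, 43, 63, 83, 98, 111
n = 111; position = 35n/100 = 38.85.
This falls in the class 300 – <400: L = 300, F = 23, f = 20, h = 100.
35th percentile ≈ 300 + ((38.85 − 23) / 20) × 100 = 379.2500

379.25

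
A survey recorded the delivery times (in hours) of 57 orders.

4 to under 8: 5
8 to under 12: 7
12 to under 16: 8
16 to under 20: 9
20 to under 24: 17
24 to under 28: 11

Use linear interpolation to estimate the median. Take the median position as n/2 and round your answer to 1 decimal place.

Cumulative frequencies: 5, 12, 20, 29, 46, 57
n = 57; position = n/2 = 28.5.
This falls in the class 16 to under 20: L = 16, F = 20, f = 9, h = 4.
Median ≈ 16 + ((28.5 − 20) / 9) × 4 = 19.7778

19.8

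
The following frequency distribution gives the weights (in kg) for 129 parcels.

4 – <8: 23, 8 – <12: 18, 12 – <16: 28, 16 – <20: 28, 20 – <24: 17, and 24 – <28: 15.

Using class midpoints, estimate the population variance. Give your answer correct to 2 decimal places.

40.52

Midpoints: 6, 10, 14, 18, 22, 26
n = 129, Σfm = 1978, mean = 15.3333
Σfm² = 35556
Σf(m − x̄)² = Σfm² − (Σfm)²/n = 35556 − 1978²/129 = 5226.6667
Population variance = 5226.6667 / 129 = 40.5168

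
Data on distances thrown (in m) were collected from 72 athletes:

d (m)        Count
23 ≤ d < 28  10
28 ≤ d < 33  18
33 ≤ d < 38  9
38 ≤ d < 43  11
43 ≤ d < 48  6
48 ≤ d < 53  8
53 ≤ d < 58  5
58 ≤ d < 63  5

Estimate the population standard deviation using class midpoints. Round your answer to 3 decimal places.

10.696

Midpoints: 25.5, 30.5, 35.5, 40.5, 45.5, 50.5, 55.5, 60.5
n = 72, Σfm = 2826, mean = 39.2500
Σfm² = 119158
Σf(m − x̄)² = Σfm² − (Σfm)²/n = 119158 − 2826²/72 = 8237.5000
Population variance = 8237.5000 / 72 = 114.4097
Standard deviation = √114.4097 = 10.6962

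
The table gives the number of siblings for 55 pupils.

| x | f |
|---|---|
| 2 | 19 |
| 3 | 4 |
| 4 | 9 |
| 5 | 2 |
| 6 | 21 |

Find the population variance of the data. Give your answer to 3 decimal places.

3.017

Values: 2, 3, 4, 5, 6
n = 55, Σfx = 222, mean = 4.0364
Σfx² = 1062
Σf(x − x̄)² = Σfx² − (Σfx)²/n = 1062 − 222²/55 = 165.9273
Population variance = 165.9273 / 55 = 3.0169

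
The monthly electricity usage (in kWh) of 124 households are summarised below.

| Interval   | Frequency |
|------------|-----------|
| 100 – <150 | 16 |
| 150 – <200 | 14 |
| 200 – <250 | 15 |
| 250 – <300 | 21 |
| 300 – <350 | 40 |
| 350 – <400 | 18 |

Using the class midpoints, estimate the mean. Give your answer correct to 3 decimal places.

Midpoints: 125, 175, 225, 275, 325, 375
Σfm = 16×125 + 14×175 + 15×225 + 21×275 + 40×325 + 18×375 = 33350
n = Σf = 124
Mean = 33350 / 124 = 268.9516

268.952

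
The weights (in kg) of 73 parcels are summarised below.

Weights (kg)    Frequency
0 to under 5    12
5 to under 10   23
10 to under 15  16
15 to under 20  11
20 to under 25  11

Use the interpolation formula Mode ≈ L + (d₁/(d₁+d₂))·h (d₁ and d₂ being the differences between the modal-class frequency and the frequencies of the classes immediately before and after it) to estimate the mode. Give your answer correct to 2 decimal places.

Modal class: 5 to under 10 (highest frequency 23).
d₁ = 23 − 12 = 11, d₂ = 23 − 16 = 7
Mode ≈ 5 + (11/(11+7)) × 5 = 5 + 3.0556 = 8.0556

8.06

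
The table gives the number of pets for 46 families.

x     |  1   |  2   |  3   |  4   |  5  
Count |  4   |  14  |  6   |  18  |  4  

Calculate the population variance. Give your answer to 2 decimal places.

1.38

Values: 1, 2, 3, 4, 5
n = 46, Σfx = 142, mean = 3.0870
Σfx² = 502
Σf(x − x̄)² = Σfx² − (Σfx)²/n = 502 − 142²/46 = 63.6522
Population variance = 63.6522 / 46 = 1.3837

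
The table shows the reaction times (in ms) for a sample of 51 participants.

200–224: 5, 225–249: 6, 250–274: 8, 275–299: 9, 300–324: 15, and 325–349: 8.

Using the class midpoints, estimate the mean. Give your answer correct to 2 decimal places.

Midpoints: 212, 237, 262, 287, 312, 337
Σfm = 5×212 + 6×237 + 8×262 + 9×287 + 15×312 + 8×337 = 14537
n = Σf = 51
Mean = 14537 / 51 = 285.0392

285.04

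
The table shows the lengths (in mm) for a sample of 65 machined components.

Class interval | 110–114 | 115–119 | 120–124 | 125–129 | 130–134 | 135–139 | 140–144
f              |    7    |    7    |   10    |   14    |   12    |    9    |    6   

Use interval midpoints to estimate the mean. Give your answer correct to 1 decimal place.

127.2

Midpoints: 112, 117, 122, 127, 132, 137, 142
Σfm = 7×112 + 7×117 + 10×122 + 14×127 + 12×132 + 9×137 + 6×142 = 8270
n = Σf = 65
Mean = 8270 / 65 = 127.2308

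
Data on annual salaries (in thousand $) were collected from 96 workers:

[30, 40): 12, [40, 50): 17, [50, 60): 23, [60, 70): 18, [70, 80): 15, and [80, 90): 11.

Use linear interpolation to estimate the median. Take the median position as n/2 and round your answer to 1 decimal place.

58.3

Cumulative frequencies: 12, 29, 52, 70, 85, 96
n = 96; position = n/2 = 48.
This falls in the class [50, 60): L = 50, F = 29, f = 23, h = 10.
Median ≈ 50 + ((48 − 29) / 23) × 10 = 58.2609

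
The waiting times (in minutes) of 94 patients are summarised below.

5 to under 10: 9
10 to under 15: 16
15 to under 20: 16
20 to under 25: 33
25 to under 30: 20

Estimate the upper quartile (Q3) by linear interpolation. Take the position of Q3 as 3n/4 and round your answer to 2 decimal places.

24.47

Cumulative frequencies: 9, 25, 41, 74, 94
n = 94; position = 3n/4 = 70.5.
This falls in the class 20 to under 25: L = 20, F = 41, f = 33, h = 5.
Upper quartile ≈ 20 + ((70.5 − 41) / 33) × 5 = 24.4697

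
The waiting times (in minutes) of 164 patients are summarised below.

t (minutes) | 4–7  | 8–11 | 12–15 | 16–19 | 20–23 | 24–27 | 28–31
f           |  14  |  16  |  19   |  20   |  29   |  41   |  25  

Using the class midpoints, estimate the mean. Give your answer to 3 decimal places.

Midpoints: 5.5, 9.5, 13.5, 17.5, 21.5, 25.5, 29.5
Σfm = 14×5.5 + 16×9.5 + 19×13.5 + 20×17.5 + 29×21.5 + 41×25.5 + 25×29.5 = 3242
n = Σf = 164
Mean = 3242 / 164 = 19.7683

19.768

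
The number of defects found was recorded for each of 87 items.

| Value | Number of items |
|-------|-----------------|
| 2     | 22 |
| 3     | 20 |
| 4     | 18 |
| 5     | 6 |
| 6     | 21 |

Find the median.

Cumulative frequencies: 22, 42, 60, 66, 87
n = 87, so the median is the value in position (n+1)/2 = 44.
Position 44 falls at value 4.

4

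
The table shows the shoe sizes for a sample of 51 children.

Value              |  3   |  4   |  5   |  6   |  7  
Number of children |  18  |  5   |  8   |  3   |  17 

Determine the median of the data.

5

Cumulative frequencies: 18, 23, 31, 34, 51
n = 51, so the median is the value in position (n+1)/2 = 26.
Position 26 falls at value 5.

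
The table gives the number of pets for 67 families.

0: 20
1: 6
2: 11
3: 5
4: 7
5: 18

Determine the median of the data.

Cumulative frequencies: 20, 26, 37, 42, 49, 67
n = 67, so the median is the value in position (n+1)/2 = 34.
Position 34 falls at value 2.

2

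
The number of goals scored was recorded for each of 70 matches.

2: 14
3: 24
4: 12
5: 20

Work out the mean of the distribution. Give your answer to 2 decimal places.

Values: 2, 3, 4, 5
Σfx = 14×2 + 24×3 + 12×4 + 20×5 = 248
n = Σf = 70
Mean = 248 / 70 = 3.5429

3.54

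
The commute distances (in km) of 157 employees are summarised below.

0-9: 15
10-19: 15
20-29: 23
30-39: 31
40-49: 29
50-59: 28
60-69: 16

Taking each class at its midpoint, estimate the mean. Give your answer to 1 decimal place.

Midpoints: 4.5, 14.5, 24.5, 34.5, 44.5, 54.5, 64.5
Σfm = 15×4.5 + 15×14.5 + 23×24.5 + 31×34.5 + 29×44.5 + 28×54.5 + 16×64.5 = 5766.5
n = Σf = 157
Mean = 5766.5 / 157 = 36.7293

36.7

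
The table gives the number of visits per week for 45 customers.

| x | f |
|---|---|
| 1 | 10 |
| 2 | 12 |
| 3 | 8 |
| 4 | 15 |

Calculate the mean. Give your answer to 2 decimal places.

Values: 1, 2, 3, 4
Σfx = 10×1 + 12×2 + 8×3 + 15×4 = 118
n = Σf = 45
Mean = 118 / 45 = 2.6222

2.62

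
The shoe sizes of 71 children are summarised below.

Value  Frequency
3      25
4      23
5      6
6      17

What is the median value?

4

Cumulative frequencies: 25, 48, 54, 71
n = 71, so the median is the value in position (n+1)/2 = 36.
Position 36 falls at value 4.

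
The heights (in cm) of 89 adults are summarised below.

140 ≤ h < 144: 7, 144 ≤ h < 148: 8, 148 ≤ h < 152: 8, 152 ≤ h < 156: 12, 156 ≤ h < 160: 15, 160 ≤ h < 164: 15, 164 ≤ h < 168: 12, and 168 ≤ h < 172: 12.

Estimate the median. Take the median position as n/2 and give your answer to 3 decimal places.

Cumulative frequencies: 7, 15, 23, 35, 50, 65, 77, 89
n = 89; position = n/2 = 44.5.
This falls in the class 156 ≤ h < 160: L = 156, F = 35, f = 15, h = 4.
Median ≈ 156 + ((44.5 − 35) / 15) × 4 = 158.5333

158.533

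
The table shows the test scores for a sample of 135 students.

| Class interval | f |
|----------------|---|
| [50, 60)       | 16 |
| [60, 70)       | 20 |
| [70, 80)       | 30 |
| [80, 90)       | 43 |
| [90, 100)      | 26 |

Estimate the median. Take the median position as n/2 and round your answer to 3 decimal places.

80.349

Cumulative frequencies: 16, 36, 66, 109, 135
n = 135; position = n/2 = 67.5.
This falls in the class [80, 90): L = 80, F = 66, f = 43, h = 10.
Median ≈ 80 + ((67.5 − 66) / 43) × 10 = 80.3488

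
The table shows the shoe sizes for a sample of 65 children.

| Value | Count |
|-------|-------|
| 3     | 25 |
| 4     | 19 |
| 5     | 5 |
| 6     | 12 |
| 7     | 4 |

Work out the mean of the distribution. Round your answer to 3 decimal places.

4.246

Values: 3, 4, 5, 6, 7
Σfx = 25×3 + 19×4 + 5×5 + 12×6 + 4×7 = 276
n = Σf = 65
Mean = 276 / 65 = 4.2462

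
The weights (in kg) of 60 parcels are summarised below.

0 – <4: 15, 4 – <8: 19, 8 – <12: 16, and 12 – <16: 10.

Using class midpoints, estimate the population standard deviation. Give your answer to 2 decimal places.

4.12

Midpoints: 2, 6, 10, 14
n = 60, Σfm = 444, mean = 7.4000
Σfm² = 4304
Σf(m − x̄)² = Σfm² − (Σfm)²/n = 4304 − 444²/60 = 1018.4000
Population variance = 1018.4000 / 60 = 16.9733
Standard deviation = √16.9733 = 4.1199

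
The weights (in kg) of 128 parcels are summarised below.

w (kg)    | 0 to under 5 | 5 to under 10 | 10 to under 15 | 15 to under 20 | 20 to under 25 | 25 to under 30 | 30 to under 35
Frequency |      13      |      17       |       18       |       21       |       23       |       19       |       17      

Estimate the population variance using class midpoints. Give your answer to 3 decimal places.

Midpoints: 2.5, 7.5, 12.5, 17.5, 22.5, 27.5, 32.5
n = 128, Σfm = 2345, mean = 18.3203
Σfm² = 54250
Σf(m − x̄)² = Σfm² − (Σfm)²/n = 54250 − 2345²/128 = 11288.8672
Population variance = 11288.8672 / 128 = 88.1943

88.194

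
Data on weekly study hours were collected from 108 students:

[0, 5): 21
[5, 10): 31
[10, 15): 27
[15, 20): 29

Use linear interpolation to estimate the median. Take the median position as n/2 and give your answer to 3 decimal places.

Cumulative frequencies: 21, 52, 79, 108
n = 108; position = n/2 = 54.
This falls in the class [10, 15): L = 10, F = 52, f = 27, h = 5.
Median ≈ 10 + ((54 − 52) / 27) × 5 = 10.3704

10.370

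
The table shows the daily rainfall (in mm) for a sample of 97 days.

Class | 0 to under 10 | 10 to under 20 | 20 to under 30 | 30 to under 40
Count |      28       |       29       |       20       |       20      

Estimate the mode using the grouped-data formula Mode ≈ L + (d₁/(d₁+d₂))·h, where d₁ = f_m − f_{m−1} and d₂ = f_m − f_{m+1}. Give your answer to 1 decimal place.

Modal class: 10 to under 20 (highest frequency 29).
d₁ = 29 − 28 = 1, d₂ = 29 − 20 = 9
Mode ≈ 10 + (1/(1+9)) × 10 = 10 + 1.0000 = 11.0000

11.0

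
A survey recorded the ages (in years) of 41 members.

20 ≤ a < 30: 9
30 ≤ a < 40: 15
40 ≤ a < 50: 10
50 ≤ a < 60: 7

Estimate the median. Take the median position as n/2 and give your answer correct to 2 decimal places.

Cumulative frequencies: 9, 24, 34, 41
n = 41; position = n/2 = 20.5.
This falls in the class 30 ≤ a < 40: L = 30, F = 9, f = 15, h = 10.
Median ≈ 30 + ((20.5 − 9) / 15) × 10 = 37.6667

37.67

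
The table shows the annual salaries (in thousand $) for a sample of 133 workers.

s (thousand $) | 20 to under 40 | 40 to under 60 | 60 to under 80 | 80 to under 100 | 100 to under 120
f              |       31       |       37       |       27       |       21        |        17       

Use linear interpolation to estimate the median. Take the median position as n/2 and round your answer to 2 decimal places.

59.19

Cumulative frequencies: 31, 68, 95, 116, 133
n = 133; position = n/2 = 66.5.
This falls in the class 40 to under 60: L = 40, F = 31, f = 37, h = 20.
Median ≈ 40 + ((66.5 − 31) / 37) × 20 = 59.1892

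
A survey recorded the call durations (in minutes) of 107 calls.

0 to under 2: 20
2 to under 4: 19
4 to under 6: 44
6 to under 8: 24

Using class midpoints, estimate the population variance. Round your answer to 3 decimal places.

4.170

Midpoints: 1, 3, 5, 7
n = 107, Σfm = 465, mean = 4.3458
Σfm² = 2467
Σf(m − x̄)² = Σfm² − (Σfm)²/n = 2467 − 465²/107 = 446.2056
Population variance = 446.2056 / 107 = 4.1701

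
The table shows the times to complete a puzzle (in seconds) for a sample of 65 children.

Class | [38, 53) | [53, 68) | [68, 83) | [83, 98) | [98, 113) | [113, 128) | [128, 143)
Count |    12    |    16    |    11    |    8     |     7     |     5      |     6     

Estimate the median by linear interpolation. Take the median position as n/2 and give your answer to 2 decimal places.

Cumulative frequencies: 12, 28, 39, 47, 54, 59, 65
n = 65; position = n/2 = 32.5.
This falls in the class [68, 83): L = 68, F = 28, f = 11, h = 15.
Median ≈ 68 + ((32.5 − 28) / 11) × 15 = 74.1364

74.14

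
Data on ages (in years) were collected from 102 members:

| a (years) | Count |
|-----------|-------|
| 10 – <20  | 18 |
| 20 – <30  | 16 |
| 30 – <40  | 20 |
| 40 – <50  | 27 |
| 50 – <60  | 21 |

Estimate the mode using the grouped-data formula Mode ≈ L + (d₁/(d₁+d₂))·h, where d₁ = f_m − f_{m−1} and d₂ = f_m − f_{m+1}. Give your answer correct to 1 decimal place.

Modal class: 40 – <50 (highest frequency 27).
d₁ = 27 − 20 = 7, d₂ = 27 − 21 = 6
Mode ≈ 40 + (7/(7+6)) × 10 = 40 + 5.3846 = 45.3846

45.4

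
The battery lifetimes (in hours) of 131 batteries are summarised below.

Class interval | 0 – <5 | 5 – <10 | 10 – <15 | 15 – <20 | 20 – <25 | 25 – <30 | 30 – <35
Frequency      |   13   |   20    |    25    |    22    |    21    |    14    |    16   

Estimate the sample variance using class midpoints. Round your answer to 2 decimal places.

Midpoints: 2.5, 7.5, 12.5, 17.5, 22.5, 27.5, 32.5
n = 131, Σfm = 2257.5, mean = 17.2328
Σfm² = 49968.75
Σf(m − x̄)² = Σfm² − (Σfm)²/n = 49968.75 − 2257.5²/131 = 11065.6489
Sample variance = 11065.6489 / 130 = 85.1204

85.12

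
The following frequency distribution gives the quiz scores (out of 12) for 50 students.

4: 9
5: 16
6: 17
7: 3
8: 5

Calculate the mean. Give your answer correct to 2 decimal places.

5.58

Values: 4, 5, 6, 7, 8
Σfx = 9×4 + 16×5 + 17×6 + 3×7 + 5×8 = 279
n = Σf = 50
Mean = 279 / 50 = 5.5800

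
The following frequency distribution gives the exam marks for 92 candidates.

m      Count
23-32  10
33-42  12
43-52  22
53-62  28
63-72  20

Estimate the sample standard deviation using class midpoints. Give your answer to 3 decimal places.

Midpoints: 27.5, 37.5, 47.5, 57.5, 67.5
n = 92, Σfm = 4730, mean = 51.4130
Σfm² = 257775
Σf(m − x̄)² = Σfm² − (Σfm)²/n = 257775 − 4730²/92 = 14591.3043
Sample variance = 14591.3043 / 91 = 160.3440
Standard deviation = √160.3440 = 12.6627

12.663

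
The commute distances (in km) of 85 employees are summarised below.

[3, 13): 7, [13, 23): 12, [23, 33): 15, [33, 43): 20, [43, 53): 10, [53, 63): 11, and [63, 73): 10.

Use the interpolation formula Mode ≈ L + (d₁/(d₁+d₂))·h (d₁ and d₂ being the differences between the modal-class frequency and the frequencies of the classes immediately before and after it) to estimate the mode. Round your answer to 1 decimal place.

36.3

Modal class: [33, 43) (highest frequency 20).
d₁ = 20 − 15 = 5, d₂ = 20 − 10 = 10
Mode ≈ 33 + (5/(5+10)) × 10 = 33 + 3.3333 = 36.3333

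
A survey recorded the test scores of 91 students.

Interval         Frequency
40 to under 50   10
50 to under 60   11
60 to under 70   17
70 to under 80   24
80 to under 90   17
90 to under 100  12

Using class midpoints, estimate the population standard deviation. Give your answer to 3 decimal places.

15.096

Midpoints: 45, 55, 65, 75, 85, 95
n = 91, Σfm = 6545, mean = 71.9231
Σfm² = 491475
Σf(m − x̄)² = Σfm² − (Σfm)²/n = 491475 − 6545²/91 = 20738.4615
Population variance = 20738.4615 / 91 = 227.8952
Standard deviation = √227.8952 = 15.0962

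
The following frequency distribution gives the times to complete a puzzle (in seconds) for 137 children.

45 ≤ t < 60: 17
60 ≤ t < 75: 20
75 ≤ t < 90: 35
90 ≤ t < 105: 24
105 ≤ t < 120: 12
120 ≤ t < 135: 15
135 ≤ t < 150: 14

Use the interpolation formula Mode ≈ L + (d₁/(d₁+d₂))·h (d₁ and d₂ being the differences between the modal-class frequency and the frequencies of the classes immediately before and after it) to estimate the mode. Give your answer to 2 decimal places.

83.65

Modal class: 75 ≤ t < 90 (highest frequency 35).
d₁ = 35 − 20 = 15, d₂ = 35 − 24 = 11
Mode ≈ 75 + (15/(15+11)) × 15 = 75 + 8.6538 = 83.6538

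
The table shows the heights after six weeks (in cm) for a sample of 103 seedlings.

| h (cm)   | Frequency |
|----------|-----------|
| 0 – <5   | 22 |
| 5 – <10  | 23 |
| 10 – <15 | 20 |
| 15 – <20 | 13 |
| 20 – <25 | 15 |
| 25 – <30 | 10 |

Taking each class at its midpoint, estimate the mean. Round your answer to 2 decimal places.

Midpoints: 2.5, 7.5, 12.5, 17.5, 22.5, 27.5
Σfm = 22×2.5 + 23×7.5 + 20×12.5 + 13×17.5 + 15×22.5 + 10×27.5 = 1317.5
n = Σf = 103
Mean = 1317.5 / 103 = 12.7913

12.79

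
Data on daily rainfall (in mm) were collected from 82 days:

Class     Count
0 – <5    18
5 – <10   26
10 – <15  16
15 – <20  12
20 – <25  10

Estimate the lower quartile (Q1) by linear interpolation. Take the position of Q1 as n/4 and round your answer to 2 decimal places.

5.48

Cumulative frequencies: 18, 44, 60, 72, 82
n = 82; position = n/4 = 20.5.
This falls in the class 5 – <10: L = 5, F = 18, f = 26, h = 5.
Lower quartile ≈ 5 + ((20.5 − 18) / 26) × 5 = 5.4808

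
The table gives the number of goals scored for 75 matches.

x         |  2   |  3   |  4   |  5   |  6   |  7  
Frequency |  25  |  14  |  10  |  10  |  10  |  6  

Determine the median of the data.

Cumulative frequencies: 25, 39, 49, 59, 69, 75
n = 75, so the median is the value in position (n+1)/2 = 38.
Position 38 falls at value 3.

3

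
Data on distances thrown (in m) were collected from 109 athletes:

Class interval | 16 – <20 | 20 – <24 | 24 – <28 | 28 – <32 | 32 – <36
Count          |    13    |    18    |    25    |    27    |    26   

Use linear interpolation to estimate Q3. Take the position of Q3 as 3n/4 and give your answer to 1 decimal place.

Cumulative frequencies: 13, 31, 56, 83, 109
n = 109; position = 3n/4 = 81.75.
This falls in the class 28 – <32: L = 28, F = 56, f = 27, h = 4.
Upper quartile ≈ 28 + ((81.75 − 56) / 27) × 4 = 31.8148

31.8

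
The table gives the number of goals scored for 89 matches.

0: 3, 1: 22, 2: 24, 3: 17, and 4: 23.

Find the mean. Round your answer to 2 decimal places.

Values: 0, 1, 2, 3, 4
Σfx = 3×0 + 22×1 + 24×2 + 17×3 + 23×4 = 213
n = Σf = 89
Mean = 213 / 89 = 2.3933

2.39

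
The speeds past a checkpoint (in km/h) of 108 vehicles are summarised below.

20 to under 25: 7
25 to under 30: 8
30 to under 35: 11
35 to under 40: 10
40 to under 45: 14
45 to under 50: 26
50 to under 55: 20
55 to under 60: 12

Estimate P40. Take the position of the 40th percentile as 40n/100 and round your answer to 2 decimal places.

42.57

Cumulative frequencies: 7, 15, 26, 36, 50, 76, 96, 108
n = 108; position = 40n/100 = 43.2.
This falls in the class 40 to under 45: L = 40, F = 36, f = 14, h = 5.
40th percentile ≈ 40 + ((43.2 − 36) / 14) × 5 = 42.5714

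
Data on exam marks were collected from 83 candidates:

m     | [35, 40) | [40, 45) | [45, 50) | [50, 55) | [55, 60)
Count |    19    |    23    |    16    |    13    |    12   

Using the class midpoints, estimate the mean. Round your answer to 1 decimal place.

46.1

Midpoints: 37.5, 42.5, 47.5, 52.5, 57.5
Σfm = 19×37.5 + 23×42.5 + 16×47.5 + 13×52.5 + 12×57.5 = 3822.5
n = Σf = 83
Mean = 3822.5 / 83 = 46.0542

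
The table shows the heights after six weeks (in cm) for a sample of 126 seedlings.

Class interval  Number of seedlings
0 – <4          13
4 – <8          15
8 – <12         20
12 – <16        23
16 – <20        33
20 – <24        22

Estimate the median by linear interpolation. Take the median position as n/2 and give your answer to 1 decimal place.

Cumulative frequencies: 13, 28, 48, 71, 104, 126
n = 126; position = n/2 = 63.
This falls in the class 12 – <16: L = 12, F = 48, f = 23, h = 4.
Median ≈ 12 + ((63 − 48) / 23) × 4 = 14.6087

14.6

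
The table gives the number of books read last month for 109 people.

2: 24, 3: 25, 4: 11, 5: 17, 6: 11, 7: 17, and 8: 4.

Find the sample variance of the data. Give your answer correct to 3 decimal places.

Values: 2, 3, 4, 5, 6, 7, 8
n = 109, Σfx = 469, mean = 4.3028
Σfx² = 2407
Σf(x − x̄)² = Σfx² − (Σfx)²/n = 2407 − 469²/109 = 389.0092
Sample variance = 389.0092 / 108 = 3.6019

3.602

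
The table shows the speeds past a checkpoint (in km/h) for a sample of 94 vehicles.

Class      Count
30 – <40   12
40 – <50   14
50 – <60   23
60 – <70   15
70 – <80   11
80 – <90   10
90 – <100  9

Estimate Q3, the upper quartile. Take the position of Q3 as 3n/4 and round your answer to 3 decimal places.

Cumulative frequencies: 12, 26, 49, 64, 75, 85, 94
n = 94; position = 3n/4 = 70.5.
This falls in the class 70 – <80: L = 70, F = 64, f = 11, h = 10.
Upper quartile ≈ 70 + ((70.5 − 64) / 11) × 10 = 75.9091

75.909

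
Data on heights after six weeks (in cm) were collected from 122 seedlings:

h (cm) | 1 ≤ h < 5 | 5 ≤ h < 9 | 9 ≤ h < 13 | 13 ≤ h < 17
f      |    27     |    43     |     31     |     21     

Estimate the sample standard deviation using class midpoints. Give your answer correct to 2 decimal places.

4.06

Midpoints: 3, 7, 11, 15
n = 122, Σfm = 1038, mean = 8.5082
Σfm² = 10826
Σf(m − x̄)² = Σfm² − (Σfm)²/n = 10826 − 1038²/122 = 1994.4918
Sample variance = 1994.4918 / 121 = 16.4834
Standard deviation = √16.4834 = 4.0600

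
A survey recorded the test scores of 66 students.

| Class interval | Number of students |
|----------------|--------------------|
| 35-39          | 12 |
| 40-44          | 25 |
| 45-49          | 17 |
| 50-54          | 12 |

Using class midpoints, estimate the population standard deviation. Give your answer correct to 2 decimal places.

4.93

Midpoints: 37, 42, 47, 52
n = 66, Σfm = 2917, mean = 44.1970
Σfm² = 130529
Σf(m − x̄)² = Σfm² − (Σfm)²/n = 130529 − 2917²/66 = 1606.4394
Population variance = 1606.4394 / 66 = 24.3400
Standard deviation = √24.3400 = 4.9336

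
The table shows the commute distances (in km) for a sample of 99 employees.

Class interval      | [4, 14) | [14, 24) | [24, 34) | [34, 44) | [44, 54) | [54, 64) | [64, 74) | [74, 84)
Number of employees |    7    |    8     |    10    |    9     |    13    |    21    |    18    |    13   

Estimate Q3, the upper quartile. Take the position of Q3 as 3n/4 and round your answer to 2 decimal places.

67.47

Cumulative frequencies: 7, 15, 25, 34, 47, 68, 86, 99
n = 99; position = 3n/4 = 74.25.
This falls in the class [64, 74): L = 64, F = 68, f = 18, h = 10.
Upper quartile ≈ 64 + ((74.25 − 68) / 18) × 10 = 67.4722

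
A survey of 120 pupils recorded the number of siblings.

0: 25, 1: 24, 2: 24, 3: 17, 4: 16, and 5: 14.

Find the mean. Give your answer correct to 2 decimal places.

2.14

Values: 0, 1, 2, 3, 4, 5
Σfx = 25×0 + 24×1 + 24×2 + 17×3 + 16×4 + 14×5 = 257
n = Σf = 120
Mean = 257 / 120 = 2.1417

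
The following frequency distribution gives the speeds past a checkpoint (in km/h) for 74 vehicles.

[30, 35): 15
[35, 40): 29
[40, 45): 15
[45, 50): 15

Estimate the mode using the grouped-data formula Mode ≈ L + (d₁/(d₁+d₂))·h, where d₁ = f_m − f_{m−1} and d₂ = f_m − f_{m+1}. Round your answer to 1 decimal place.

37.5

Modal class: [35, 40) (highest frequency 29).
d₁ = 29 − 15 = 14, d₂ = 29 − 15 = 14
Mode ≈ 35 + (14/(14+14)) × 5 = 35 + 2.5000 = 37.5000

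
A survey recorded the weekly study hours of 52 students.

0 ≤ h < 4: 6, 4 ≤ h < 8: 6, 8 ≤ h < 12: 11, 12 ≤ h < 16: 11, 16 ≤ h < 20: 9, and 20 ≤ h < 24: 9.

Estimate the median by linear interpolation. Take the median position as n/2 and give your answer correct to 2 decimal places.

Cumulative frequencies: 6, 12, 23, 34, 43, 52
n = 52; position = n/2 = 26.
This falls in the class 12 ≤ h < 16: L = 12, F = 23, f = 11, h = 4.
Median ≈ 12 + ((26 − 23) / 11) × 4 = 13.0909

13.09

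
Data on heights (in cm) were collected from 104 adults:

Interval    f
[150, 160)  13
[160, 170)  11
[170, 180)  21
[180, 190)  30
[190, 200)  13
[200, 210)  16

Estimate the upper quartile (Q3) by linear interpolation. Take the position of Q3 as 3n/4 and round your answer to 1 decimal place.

Cumulative frequencies: 13, 24, 45, 75, 88, 104
n = 104; position = 3n/4 = 78.
This falls in the class [190, 200): L = 190, F = 75, f = 13, h = 10.
Upper quartile ≈ 190 + ((78 − 75) / 13) × 10 = 192.3077

192.3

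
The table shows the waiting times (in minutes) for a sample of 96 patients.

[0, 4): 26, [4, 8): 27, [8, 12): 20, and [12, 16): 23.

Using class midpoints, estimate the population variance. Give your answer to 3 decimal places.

Midpoints: 2, 6, 10, 14
n = 96, Σfm = 736, mean = 7.6667
Σfm² = 7584
Σf(m − x̄)² = Σfm² − (Σfm)²/n = 7584 − 736²/96 = 1941.3333
Population variance = 1941.3333 / 96 = 20.2222

20.222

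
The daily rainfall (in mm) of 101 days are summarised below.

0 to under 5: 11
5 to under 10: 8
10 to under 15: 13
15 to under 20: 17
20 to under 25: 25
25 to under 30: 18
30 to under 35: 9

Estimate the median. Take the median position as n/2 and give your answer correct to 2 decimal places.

Cumulative frequencies: 11, 19, 32, 49, 74, 92, 101
n = 101; position = n/2 = 50.5.
This falls in the class 20 to under 25: L = 20, F = 49, f = 25, h = 5.
Median ≈ 20 + ((50.5 − 49) / 25) × 5 = 20.3000

20.30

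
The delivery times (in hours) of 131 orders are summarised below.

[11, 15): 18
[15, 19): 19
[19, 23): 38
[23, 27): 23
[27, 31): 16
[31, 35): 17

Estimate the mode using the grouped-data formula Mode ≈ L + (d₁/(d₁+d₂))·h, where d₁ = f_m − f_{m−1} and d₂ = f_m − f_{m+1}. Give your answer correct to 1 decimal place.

21.2

Modal class: [19, 23) (highest frequency 38).
d₁ = 38 − 19 = 19, d₂ = 38 − 23 = 15
Mode ≈ 19 + (19/(19+15)) × 4 = 19 + 2.2353 = 21.2353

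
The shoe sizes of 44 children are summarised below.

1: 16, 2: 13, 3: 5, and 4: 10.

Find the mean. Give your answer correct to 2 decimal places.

2.20

Values: 1, 2, 3, 4
Σfx = 16×1 + 13×2 + 5×3 + 10×4 = 97
n = Σf = 44
Mean = 97 / 44 = 2.2045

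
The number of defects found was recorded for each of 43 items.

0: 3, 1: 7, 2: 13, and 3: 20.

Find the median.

2

Cumulative frequencies: 3, 10, 23, 43
n = 43, so the median is the value in position (n+1)/2 = 22.
Position 22 falls at value 2.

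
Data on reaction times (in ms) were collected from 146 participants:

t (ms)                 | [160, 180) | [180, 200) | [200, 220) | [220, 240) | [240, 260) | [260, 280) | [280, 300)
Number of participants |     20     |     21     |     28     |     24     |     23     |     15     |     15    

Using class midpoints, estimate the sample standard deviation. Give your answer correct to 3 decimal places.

37.250

Midpoints: 170, 190, 210, 230, 250, 270, 290
n = 146, Σfm = 32940, mean = 225.6164
Σfm² = 7633000
Σf(m − x̄)² = Σfm² − (Σfm)²/n = 7633000 − 32940²/146 = 201194.5205
Sample variance = 201194.5205 / 145 = 1387.5484
Standard deviation = √1387.5484 = 37.2498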